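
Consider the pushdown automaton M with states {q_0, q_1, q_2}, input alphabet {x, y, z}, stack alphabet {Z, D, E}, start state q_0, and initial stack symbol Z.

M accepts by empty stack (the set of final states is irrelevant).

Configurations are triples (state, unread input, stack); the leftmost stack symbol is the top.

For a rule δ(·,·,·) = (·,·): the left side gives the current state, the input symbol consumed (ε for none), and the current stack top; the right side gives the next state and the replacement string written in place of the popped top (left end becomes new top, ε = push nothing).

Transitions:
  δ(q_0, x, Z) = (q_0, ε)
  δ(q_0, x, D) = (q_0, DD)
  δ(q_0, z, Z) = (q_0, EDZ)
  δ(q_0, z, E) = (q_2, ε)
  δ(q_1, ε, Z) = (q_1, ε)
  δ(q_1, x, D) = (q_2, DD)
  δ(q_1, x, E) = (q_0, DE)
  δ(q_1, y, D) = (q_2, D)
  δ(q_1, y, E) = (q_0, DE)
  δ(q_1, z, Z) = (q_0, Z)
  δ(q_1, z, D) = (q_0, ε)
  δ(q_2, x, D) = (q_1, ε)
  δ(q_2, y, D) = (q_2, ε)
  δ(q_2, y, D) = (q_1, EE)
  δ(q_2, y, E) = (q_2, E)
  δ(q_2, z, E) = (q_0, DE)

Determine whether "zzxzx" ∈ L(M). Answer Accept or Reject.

Accept

One accepting computation: (q_0, zzxzx, Z) ⊢ (q_0, zxzx, EDZ) ⊢ (q_2, xzx, DZ) ⊢ (q_1, zx, Z) ⊢ (q_0, x, Z) ⊢ (q_0, ε, ε)
All input consumed and the stack is empty.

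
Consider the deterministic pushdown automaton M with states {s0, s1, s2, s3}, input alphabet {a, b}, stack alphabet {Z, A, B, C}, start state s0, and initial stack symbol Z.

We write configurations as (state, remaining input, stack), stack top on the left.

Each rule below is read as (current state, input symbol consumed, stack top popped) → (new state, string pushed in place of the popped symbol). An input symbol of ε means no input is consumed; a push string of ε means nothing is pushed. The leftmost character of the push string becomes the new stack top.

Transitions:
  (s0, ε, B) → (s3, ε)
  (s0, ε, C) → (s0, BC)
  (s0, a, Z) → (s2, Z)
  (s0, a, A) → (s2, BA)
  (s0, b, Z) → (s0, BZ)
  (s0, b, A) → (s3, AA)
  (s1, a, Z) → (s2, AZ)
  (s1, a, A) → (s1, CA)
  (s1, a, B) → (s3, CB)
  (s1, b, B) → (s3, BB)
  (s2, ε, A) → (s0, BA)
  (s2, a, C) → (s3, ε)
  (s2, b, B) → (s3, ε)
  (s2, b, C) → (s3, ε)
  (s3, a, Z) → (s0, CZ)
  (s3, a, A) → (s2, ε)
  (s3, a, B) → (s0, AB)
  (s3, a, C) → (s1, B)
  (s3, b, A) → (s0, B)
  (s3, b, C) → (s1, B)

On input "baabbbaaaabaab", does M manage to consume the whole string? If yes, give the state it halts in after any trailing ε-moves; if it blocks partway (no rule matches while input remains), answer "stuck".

(s0, baabbbaaaabaab, Z)
  read b, top Z: go to s0, push BZ → (s0, aabbbaaaabaab, BZ)
  ε-move, top B: go to s3, push ε → (s3, aabbbaaaabaab, Z)
  read a, top Z: go to s0, push CZ → (s0, abbbaaaabaab, CZ)
  ε-move, top C: go to s0, push BC → (s0, abbbaaaabaab, BCZ)
  ε-move, top B: go to s3, push ε → (s3, abbbaaaabaab, CZ)
  read a, top C: go to s1, push B → (s1, bbbaaaabaab, BZ)
  read b, top B: go to s3, push BB → (s3, bbaaaabaab, BBZ)
No transition for (s3, b, top B); M blocks with input bbaaaabaab remaining.

stuck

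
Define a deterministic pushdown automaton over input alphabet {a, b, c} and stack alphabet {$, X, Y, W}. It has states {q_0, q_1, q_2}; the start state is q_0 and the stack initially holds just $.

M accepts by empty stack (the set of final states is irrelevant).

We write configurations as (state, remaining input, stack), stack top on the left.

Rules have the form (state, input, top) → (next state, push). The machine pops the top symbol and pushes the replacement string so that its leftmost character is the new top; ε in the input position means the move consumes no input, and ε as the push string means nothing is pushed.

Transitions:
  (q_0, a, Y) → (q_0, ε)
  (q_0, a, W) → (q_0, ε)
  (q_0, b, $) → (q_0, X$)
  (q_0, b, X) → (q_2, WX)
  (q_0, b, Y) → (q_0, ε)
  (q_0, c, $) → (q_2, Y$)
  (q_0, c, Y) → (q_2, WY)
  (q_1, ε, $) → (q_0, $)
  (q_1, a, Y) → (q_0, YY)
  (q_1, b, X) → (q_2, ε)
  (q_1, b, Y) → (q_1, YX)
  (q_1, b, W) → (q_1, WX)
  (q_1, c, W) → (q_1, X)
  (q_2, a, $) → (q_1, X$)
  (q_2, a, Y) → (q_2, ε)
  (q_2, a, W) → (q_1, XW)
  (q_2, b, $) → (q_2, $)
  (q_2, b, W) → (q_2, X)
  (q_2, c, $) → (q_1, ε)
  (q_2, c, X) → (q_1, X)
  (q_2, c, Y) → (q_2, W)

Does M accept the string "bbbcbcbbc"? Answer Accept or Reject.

Accept

(q_0, bbbcbcbbc, $)
  read b, top $: go to q_0, push X$ → (q_0, bbcbcbbc, X$)
  read b, top X: go to q_2, push WX → (q_2, bcbcbbc, WX$)
  read b, top W: go to q_2, push X → (q_2, cbcbbc, XX$)
  read c, top X: go to q_1, push X → (q_1, bcbbc, XX$)
  read b, top X: go to q_2, push ε → (q_2, cbbc, X$)
  read c, top X: go to q_1, push X → (q_1, bbc, X$)
  read b, top X: go to q_2, push ε → (q_2, bc, $)
  read b, top $: go to q_2, push $ → (q_2, c, $)
  read c, top $: go to q_1, push ε → (q_1, ε, ε)
All input consumed and the stack is empty.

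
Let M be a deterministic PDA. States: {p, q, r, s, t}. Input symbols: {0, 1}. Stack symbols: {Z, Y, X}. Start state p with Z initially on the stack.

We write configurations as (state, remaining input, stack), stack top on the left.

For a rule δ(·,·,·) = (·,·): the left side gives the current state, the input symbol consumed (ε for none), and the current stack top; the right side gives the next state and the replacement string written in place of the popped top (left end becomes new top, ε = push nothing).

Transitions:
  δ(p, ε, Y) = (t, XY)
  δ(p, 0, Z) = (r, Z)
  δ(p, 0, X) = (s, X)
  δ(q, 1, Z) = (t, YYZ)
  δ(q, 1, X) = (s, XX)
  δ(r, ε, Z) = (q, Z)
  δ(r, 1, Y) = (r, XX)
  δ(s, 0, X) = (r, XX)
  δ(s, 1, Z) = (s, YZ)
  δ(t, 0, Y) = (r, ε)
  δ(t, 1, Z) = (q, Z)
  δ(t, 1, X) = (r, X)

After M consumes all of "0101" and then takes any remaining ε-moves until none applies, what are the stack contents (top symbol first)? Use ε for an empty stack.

(p, 0101, Z)
  read 0, top Z: go to r, push Z → (r, 101, Z)
  ε-move, top Z: go to q, push Z → (q, 101, Z)
  read 1, top Z: go to t, push YYZ → (t, 01, YYZ)
  read 0, top Y: go to r, push ε → (r, 1, YZ)
  read 1, top Y: go to r, push XX → (r, ε, XXZ)
All input consumed in state r with stack XXZ.

XXZ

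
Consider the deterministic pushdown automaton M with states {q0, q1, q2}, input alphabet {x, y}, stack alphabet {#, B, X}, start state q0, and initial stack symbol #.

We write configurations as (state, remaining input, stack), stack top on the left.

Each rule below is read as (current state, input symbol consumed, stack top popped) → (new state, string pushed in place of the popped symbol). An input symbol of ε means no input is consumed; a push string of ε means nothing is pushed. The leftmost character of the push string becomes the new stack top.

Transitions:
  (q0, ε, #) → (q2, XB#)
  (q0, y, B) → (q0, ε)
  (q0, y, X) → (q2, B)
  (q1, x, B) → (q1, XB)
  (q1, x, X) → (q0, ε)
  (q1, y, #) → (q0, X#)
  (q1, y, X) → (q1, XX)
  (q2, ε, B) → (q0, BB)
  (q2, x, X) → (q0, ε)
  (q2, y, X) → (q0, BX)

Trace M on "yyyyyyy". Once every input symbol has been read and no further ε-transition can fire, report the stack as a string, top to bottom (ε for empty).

BXB#

(q0, yyyyyyy, #) ⊢ (q2, yyyyyyy, XB#) ⊢ (q0, yyyyyy, BXB#) ⊢ (q0, yyyyy, XB#) ⊢ (q2, yyyy, BB#) ⊢ (q0, yyyy, BBB#) ⊢ (q0, yyy, BB#) ⊢ (q0, yy, B#) ⊢ (q0, y, #) ⊢ (q2, y, XB#) ⊢ (q0, ε, BXB#)
All input consumed in state q0 with stack BXB#.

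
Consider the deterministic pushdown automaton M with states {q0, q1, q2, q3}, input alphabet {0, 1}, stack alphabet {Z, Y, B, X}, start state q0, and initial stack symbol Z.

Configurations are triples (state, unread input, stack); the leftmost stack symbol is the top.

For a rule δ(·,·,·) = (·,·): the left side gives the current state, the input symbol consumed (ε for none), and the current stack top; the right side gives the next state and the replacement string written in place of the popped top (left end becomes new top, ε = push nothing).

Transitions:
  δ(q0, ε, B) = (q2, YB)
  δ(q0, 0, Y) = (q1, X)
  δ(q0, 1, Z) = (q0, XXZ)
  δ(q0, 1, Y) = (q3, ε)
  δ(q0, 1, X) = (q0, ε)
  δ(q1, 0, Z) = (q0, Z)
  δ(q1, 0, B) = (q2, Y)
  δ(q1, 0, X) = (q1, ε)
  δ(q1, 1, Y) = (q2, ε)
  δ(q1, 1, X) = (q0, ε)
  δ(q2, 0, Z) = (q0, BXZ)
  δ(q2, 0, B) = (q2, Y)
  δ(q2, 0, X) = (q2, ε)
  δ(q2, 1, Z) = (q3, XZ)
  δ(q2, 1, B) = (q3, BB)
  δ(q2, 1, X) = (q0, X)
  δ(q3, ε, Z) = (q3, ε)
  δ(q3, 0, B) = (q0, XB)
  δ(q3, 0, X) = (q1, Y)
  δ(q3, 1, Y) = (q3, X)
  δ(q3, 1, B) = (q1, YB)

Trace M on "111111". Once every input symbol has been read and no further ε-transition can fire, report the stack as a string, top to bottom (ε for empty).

(q0, 111111, Z)
  read 1, top Z: go to q0, push XXZ → (q0, 11111, XXZ)
  read 1, top X: go to q0, push ε → (q0, 1111, XZ)
  read 1, top X: go to q0, push ε → (q0, 111, Z)
  read 1, top Z: go to q0, push XXZ → (q0, 11, XXZ)
  read 1, top X: go to q0, push ε → (q0, 1, XZ)
  read 1, top X: go to q0, push ε → (q0, ε, Z)
All input consumed in state q0 with stack Z.

Z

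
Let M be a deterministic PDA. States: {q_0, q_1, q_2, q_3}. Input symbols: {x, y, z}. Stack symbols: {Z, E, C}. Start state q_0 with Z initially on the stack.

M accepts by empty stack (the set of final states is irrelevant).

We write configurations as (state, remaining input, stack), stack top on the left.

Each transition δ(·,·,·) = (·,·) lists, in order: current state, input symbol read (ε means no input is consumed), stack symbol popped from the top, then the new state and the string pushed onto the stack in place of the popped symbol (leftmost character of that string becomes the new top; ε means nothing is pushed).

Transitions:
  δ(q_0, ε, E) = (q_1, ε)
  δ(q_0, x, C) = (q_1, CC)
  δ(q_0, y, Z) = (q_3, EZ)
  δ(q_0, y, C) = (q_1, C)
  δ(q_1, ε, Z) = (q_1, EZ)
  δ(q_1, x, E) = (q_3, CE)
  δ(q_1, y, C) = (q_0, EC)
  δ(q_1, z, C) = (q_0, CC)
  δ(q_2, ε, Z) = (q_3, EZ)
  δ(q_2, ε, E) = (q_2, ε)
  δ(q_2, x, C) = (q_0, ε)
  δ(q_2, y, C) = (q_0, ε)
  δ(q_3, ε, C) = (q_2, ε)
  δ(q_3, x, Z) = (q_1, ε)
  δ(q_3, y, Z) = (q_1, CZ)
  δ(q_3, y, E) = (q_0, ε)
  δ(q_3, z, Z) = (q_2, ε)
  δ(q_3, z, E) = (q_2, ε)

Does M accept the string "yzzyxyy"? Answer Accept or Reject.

(q_0, yzzyxyy, Z) ⊢ (q_3, zzyxyy, EZ) ⊢ (q_2, zyxyy, Z) ⊢ (q_3, zyxyy, EZ) ⊢ (q_2, yxyy, Z) ⊢ (q_3, yxyy, EZ) ⊢ (q_0, xyy, Z)
No transition applies at (q_0, xyy, Z); input not fully consumed.

Reject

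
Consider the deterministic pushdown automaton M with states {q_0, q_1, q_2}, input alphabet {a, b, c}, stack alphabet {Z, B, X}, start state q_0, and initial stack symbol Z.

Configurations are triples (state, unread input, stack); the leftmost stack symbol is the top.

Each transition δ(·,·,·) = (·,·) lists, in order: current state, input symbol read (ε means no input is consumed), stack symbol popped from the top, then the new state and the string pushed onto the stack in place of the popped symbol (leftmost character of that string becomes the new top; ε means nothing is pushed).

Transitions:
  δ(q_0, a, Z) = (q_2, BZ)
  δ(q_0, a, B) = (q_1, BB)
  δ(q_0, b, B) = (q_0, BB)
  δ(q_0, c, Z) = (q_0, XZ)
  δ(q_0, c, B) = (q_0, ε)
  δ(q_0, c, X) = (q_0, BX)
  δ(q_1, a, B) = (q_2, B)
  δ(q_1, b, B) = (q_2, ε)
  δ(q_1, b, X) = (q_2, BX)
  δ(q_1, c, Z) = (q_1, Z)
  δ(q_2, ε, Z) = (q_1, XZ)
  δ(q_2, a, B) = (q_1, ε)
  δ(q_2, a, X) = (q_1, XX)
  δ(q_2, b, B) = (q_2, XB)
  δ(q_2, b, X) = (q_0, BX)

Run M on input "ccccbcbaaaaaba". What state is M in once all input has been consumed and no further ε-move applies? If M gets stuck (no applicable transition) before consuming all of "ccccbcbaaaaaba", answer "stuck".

(q_0, ccccbcbaaaaaba, Z) ⊢ (q_0, cccbcbaaaaaba, XZ) ⊢ (q_0, ccbcbaaaaaba, BXZ) ⊢ (q_0, cbcbaaaaaba, XZ) ⊢ (q_0, bcbaaaaaba, BXZ) ⊢ (q_0, cbaaaaaba, BBXZ) ⊢ (q_0, baaaaaba, BXZ) ⊢ (q_0, aaaaaba, BBXZ) ⊢ (q_1, aaaaba, BBBXZ) ⊢ (q_2, aaaba, BBBXZ) ⊢ (q_1, aaba, BBXZ) ⊢ (q_2, aba, BBXZ) ⊢ (q_1, ba, BXZ) ⊢ (q_2, a, XZ) ⊢ (q_1, ε, XXZ)
All input consumed; M is in state q_1.

q_1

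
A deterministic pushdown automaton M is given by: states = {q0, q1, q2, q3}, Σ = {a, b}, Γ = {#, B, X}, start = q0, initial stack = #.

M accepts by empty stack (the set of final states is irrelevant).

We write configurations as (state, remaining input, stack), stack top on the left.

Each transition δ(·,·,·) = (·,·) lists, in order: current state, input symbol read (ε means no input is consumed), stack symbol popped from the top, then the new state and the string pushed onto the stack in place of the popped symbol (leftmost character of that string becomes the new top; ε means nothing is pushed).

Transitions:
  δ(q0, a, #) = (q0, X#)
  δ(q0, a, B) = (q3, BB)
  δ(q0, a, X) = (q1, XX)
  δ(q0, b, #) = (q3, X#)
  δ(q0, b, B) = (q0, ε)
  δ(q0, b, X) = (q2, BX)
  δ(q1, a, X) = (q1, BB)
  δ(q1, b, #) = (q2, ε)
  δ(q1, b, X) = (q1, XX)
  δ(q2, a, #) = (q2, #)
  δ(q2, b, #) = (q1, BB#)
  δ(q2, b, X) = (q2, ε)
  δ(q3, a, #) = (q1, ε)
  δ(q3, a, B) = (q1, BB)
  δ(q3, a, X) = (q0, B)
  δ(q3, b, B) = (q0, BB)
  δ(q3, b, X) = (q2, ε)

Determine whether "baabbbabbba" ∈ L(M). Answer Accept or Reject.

Reject

(q0, baabbbabbba, #) ⊢ (q3, aabbbabbba, X#) ⊢ (q0, abbbabbba, B#) ⊢ (q3, bbbabbba, BB#) ⊢ (q0, bbabbba, BBB#) ⊢ (q0, babbba, BB#) ⊢ (q0, abbba, B#) ⊢ (q3, bbba, BB#) ⊢ (q0, bba, BBB#) ⊢ (q0, ba, BB#) ⊢ (q0, a, B#) ⊢ (q3, ε, BB#)
All input consumed; stack is BB#, not empty, and no further ε-move applies.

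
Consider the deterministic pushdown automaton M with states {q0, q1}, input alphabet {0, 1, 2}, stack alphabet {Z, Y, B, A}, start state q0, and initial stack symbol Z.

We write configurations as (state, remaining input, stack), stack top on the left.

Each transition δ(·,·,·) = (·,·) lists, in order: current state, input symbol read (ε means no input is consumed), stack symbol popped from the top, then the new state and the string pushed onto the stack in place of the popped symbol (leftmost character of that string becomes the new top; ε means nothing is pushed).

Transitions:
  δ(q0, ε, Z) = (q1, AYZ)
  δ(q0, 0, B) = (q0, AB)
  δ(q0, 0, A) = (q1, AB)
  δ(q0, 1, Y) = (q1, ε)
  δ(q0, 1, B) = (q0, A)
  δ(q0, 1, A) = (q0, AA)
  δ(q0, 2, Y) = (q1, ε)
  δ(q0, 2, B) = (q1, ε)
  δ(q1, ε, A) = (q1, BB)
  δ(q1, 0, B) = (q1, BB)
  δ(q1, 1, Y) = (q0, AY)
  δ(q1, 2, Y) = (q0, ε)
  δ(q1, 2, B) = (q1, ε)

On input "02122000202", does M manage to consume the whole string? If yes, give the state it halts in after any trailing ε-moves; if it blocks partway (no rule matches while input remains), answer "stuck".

(q0, 02122000202, Z) ⊢ (q1, 02122000202, AYZ) ⊢ (q1, 02122000202, BBYZ) ⊢ (q1, 2122000202, BBBYZ) ⊢ (q1, 122000202, BBYZ)
No transition for (q1, 1, top B); M blocks with input 122000202 remaining.

stuck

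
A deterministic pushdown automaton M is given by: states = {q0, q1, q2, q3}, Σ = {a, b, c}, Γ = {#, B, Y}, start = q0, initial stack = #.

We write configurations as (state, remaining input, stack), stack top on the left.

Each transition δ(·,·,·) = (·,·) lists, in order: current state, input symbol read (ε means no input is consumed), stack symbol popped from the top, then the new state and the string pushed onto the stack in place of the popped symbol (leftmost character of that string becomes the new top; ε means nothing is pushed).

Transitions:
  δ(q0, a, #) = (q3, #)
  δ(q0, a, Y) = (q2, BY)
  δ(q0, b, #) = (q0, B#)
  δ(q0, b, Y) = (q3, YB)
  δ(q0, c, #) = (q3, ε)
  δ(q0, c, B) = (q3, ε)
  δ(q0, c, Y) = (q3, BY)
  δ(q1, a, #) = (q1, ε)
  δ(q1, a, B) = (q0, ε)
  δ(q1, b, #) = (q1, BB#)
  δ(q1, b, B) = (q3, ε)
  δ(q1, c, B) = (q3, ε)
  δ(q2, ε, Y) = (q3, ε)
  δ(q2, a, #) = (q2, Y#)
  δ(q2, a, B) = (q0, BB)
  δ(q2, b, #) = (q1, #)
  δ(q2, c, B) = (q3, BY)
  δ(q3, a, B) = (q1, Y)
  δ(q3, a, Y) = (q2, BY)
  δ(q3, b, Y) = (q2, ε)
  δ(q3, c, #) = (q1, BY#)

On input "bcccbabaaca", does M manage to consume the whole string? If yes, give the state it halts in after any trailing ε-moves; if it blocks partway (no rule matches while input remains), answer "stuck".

stuck

(q0, bcccbabaaca, #)
  read b, top #: go to q0, push B# → (q0, cccbabaaca, B#)
  read c, top B: go to q3, push ε → (q3, ccbabaaca, #)
  read c, top #: go to q1, push BY# → (q1, cbabaaca, BY#)
  read c, top B: go to q3, push ε → (q3, babaaca, Y#)
  read b, top Y: go to q2, push ε → (q2, abaaca, #)
  read a, top #: go to q2, push Y# → (q2, baaca, Y#)
  ε-move, top Y: go to q3, push ε → (q3, baaca, #)
No transition for (q3, b, top #); M blocks with input baaca remaining.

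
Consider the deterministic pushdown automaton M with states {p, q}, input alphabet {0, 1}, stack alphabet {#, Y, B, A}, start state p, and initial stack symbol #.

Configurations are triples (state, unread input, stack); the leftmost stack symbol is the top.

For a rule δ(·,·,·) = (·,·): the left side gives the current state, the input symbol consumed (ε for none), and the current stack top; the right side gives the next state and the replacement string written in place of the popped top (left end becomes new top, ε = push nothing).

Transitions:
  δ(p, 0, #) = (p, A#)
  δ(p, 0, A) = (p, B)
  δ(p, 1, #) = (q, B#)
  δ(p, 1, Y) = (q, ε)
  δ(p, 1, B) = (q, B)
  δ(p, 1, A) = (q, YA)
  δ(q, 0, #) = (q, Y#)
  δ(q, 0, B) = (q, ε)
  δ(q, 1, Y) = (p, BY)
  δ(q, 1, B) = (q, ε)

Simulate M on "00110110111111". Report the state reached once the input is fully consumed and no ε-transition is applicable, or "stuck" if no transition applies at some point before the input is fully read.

(p, 00110110111111, #)
  read 0, top #: go to p, push A# → (p, 0110110111111, A#)
  read 0, top A: go to p, push B → (p, 110110111111, B#)
  read 1, top B: go to q, push B → (q, 10110111111, B#)
  read 1, top B: go to q, push ε → (q, 0110111111, #)
  read 0, top #: go to q, push Y# → (q, 110111111, Y#)
  read 1, top Y: go to p, push BY → (p, 10111111, BY#)
  read 1, top B: go to q, push B → (q, 0111111, BY#)
  read 0, top B: go to q, push ε → (q, 111111, Y#)
  read 1, top Y: go to p, push BY → (p, 11111, BY#)
  read 1, top B: go to q, push B → (q, 1111, BY#)
  read 1, top B: go to q, push ε → (q, 111, Y#)
  read 1, top Y: go to p, push BY → (p, 11, BY#)
  read 1, top B: go to q, push B → (q, 1, BY#)
  read 1, top B: go to q, push ε → (q, ε, Y#)
All input consumed; M is in state q.

q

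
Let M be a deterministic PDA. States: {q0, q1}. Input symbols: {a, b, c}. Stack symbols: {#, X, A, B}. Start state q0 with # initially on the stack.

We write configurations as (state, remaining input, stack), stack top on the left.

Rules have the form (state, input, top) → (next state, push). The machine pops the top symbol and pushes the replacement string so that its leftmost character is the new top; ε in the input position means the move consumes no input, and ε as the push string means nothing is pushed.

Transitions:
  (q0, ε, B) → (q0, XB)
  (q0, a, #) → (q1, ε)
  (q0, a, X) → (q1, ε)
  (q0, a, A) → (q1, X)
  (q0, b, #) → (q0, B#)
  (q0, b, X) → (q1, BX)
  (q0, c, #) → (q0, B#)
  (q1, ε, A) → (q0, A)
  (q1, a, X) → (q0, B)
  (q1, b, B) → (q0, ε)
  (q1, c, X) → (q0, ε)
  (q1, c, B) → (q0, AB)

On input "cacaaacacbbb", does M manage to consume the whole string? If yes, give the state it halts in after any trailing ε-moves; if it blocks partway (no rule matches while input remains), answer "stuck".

(q0, cacaaacacbbb, #) ⊢ (q0, acaaacacbbb, B#) ⊢ (q0, acaaacacbbb, XB#) ⊢ (q1, caaacacbbb, B#) ⊢ (q0, aaacacbbb, AB#) ⊢ (q1, aacacbbb, XB#) ⊢ (q0, acacbbb, BB#) ⊢ (q0, acacbbb, XBB#) ⊢ (q1, cacbbb, BB#) ⊢ (q0, acbbb, ABB#) ⊢ (q1, cbbb, XBB#) ⊢ (q0, bbb, BB#) ⊢ (q0, bbb, XBB#) ⊢ (q1, bb, BXBB#) ⊢ (q0, b, XBB#) ⊢ (q1, ε, BXBB#)
All input consumed; M is in state q1.

q1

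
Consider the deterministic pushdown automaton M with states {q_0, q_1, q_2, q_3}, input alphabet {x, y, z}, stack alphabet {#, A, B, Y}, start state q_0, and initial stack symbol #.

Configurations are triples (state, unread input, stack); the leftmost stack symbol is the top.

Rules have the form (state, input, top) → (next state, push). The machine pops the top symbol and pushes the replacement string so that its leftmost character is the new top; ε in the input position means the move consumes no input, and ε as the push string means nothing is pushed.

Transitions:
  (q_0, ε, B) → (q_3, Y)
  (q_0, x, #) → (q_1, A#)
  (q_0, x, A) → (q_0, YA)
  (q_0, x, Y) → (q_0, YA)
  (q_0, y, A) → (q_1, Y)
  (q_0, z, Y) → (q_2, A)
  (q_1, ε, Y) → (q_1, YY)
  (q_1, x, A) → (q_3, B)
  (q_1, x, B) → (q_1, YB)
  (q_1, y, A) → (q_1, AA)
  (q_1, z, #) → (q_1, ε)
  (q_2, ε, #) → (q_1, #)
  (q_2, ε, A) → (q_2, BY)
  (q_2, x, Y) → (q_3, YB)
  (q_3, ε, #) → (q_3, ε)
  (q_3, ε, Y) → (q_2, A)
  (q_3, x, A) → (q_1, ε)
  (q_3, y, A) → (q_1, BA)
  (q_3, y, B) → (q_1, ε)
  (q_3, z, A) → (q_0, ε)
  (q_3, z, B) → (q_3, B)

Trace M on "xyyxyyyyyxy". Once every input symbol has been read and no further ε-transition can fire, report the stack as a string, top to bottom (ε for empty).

(q_0, xyyxyyyyyxy, #)
  read x, top #: go to q_1, push A# → (q_1, yyxyyyyyxy, A#)
  read y, top A: go to q_1, push AA → (q_1, yxyyyyyxy, AA#)
  read y, top A: go to q_1, push AA → (q_1, xyyyyyxy, AAA#)
  read x, top A: go to q_3, push B → (q_3, yyyyyxy, BAA#)
  read y, top B: go to q_1, push ε → (q_1, yyyyxy, AA#)
  read y, top A: go to q_1, push AA → (q_1, yyyxy, AAA#)
  read y, top A: go to q_1, push AA → (q_1, yyxy, AAAA#)
  read y, top A: go to q_1, push AA → (q_1, yxy, AAAAA#)
  read y, top A: go to q_1, push AA → (q_1, xy, AAAAAA#)
  read x, top A: go to q_3, push B → (q_3, y, BAAAAA#)
  read y, top B: go to q_1, push ε → (q_1, ε, AAAAA#)
All input consumed in state q_1 with stack AAAAA#.

AAAAA#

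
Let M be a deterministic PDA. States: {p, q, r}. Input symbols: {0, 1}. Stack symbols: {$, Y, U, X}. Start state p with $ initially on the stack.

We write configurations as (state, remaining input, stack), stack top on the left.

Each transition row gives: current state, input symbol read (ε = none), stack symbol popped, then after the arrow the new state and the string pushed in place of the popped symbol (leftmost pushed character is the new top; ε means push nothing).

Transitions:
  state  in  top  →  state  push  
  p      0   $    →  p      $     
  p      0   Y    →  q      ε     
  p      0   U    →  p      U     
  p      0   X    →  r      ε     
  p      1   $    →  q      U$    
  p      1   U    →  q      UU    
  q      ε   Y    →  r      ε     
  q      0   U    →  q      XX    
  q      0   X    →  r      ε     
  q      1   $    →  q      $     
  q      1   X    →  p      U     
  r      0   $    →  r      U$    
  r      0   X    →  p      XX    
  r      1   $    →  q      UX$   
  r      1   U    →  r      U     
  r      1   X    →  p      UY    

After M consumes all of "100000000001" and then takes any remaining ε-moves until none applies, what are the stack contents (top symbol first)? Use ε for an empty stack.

(p, 100000000001, $) ⊢ (q, 00000000001, U$) ⊢ (q, 0000000001, XX$) ⊢ (r, 000000001, X$) ⊢ (p, 00000001, XX$) ⊢ (r, 0000001, X$) ⊢ (p, 000001, XX$) ⊢ (r, 00001, X$) ⊢ (p, 0001, XX$) ⊢ (r, 001, X$) ⊢ (p, 01, XX$) ⊢ (r, 1, X$) ⊢ (p, ε, UY$)
All input consumed in state p with stack UY$.

UY$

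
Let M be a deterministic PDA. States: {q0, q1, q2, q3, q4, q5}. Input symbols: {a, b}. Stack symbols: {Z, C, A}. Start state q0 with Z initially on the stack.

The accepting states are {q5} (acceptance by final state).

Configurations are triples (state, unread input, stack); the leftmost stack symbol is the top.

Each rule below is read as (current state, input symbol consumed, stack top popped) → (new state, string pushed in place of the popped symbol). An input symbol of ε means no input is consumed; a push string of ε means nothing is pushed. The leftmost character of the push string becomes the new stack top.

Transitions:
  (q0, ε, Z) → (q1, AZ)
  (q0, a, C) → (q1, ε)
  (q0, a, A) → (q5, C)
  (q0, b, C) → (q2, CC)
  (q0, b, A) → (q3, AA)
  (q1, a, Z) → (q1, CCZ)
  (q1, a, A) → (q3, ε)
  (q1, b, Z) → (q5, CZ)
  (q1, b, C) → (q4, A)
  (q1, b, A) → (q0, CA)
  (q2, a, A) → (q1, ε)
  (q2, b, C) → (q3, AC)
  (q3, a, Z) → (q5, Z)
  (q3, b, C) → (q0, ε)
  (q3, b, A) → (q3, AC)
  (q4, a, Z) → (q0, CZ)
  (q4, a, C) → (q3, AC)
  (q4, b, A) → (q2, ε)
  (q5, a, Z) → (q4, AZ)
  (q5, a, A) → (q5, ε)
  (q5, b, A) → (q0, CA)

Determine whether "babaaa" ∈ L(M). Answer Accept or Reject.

Accept

(q0, babaaa, Z) ⊢ (q1, babaaa, AZ) ⊢ (q0, abaaa, CAZ) ⊢ (q1, baaa, AZ) ⊢ (q0, aaa, CAZ) ⊢ (q1, aa, AZ) ⊢ (q3, a, Z) ⊢ (q5, ε, Z)
All input consumed; state q5 ∈ F.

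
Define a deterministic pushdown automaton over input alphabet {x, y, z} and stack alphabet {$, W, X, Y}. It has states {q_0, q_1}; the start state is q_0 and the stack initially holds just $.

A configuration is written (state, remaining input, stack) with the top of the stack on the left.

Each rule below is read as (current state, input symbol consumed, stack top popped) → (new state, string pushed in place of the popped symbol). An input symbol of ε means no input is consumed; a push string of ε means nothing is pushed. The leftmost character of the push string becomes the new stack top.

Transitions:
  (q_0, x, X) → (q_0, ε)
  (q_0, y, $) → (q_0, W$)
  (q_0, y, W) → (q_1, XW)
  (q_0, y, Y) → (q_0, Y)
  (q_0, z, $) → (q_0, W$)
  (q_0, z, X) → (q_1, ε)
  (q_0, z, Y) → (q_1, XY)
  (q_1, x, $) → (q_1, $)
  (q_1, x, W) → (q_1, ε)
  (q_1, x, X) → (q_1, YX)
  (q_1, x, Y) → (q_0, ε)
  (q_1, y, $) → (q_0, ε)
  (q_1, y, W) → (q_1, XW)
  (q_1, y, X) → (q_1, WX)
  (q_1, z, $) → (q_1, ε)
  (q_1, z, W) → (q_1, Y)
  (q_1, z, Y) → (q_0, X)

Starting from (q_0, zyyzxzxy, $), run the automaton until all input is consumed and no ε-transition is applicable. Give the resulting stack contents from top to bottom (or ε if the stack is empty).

(q_0, zyyzxzxy, $)
  read z, top $: go to q_0, push W$ → (q_0, yyzxzxy, W$)
  read y, top W: go to q_1, push XW → (q_1, yzxzxy, XW$)
  read y, top X: go to q_1, push WX → (q_1, zxzxy, WXW$)
  read z, top W: go to q_1, push Y → (q_1, xzxy, YXW$)
  read x, top Y: go to q_0, push ε → (q_0, zxy, XW$)
  read z, top X: go to q_1, push ε → (q_1, xy, W$)
  read x, top W: go to q_1, push ε → (q_1, y, $)
  read y, top $: go to q_0, push ε → (q_0, ε, ε)
All input consumed in state q_0 with stack ε.

ε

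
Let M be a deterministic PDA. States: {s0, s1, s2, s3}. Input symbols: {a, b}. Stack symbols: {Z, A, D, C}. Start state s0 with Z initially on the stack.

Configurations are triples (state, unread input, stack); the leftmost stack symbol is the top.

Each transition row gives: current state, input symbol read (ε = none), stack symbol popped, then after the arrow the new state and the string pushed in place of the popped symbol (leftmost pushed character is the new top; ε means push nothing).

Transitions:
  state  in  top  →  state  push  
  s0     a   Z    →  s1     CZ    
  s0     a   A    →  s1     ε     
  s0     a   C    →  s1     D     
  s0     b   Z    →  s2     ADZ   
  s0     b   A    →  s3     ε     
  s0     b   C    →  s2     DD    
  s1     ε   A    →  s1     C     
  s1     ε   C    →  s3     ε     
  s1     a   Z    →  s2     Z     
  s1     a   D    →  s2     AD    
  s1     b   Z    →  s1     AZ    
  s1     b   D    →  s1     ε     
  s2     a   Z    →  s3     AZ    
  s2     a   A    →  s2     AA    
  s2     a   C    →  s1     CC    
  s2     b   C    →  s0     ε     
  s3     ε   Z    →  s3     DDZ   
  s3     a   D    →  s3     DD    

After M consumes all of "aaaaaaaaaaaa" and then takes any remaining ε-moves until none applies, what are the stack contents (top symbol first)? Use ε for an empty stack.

(s0, aaaaaaaaaaaa, Z)
  read a, top Z: go to s1, push CZ → (s1, aaaaaaaaaaa, CZ)
  ε-move, top C: go to s3, push ε → (s3, aaaaaaaaaaa, Z)
  ε-move, top Z: go to s3, push DDZ → (s3, aaaaaaaaaaa, DDZ)
  read a, top D: go to s3, push DD → (s3, aaaaaaaaaa, DDDZ)
  read a, top D: go to s3, push DD → (s3, aaaaaaaaa, DDDDZ)
  read a, top D: go to s3, push DD → (s3, aaaaaaaa, DDDDDZ)
  read a, top D: go to s3, push DD → (s3, aaaaaaa, DDDDDDZ)
  read a, top D: go to s3, push DD → (s3, aaaaaa, DDDDDDDZ)
  read a, top D: go to s3, push DD → (s3, aaaaa, DDDDDDDDZ)
  read a, top D: go to s3, push DD → (s3, aaaa, DDDDDDDDDZ)
  read a, top D: go to s3, push DD → (s3, aaa, DDDDDDDDDDZ)
  read a, top D: go to s3, push DD → (s3, aa, DDDDDDDDDDDZ)
  read a, top D: go to s3, push DD → (s3, a, DDDDDDDDDDDDZ)
  read a, top D: go to s3, push DD → (s3, ε, DDDDDDDDDDDDDZ)
All input consumed in state s3 with stack DDDDDDDDDDDDDZ.

DDDDDDDDDDDDDZ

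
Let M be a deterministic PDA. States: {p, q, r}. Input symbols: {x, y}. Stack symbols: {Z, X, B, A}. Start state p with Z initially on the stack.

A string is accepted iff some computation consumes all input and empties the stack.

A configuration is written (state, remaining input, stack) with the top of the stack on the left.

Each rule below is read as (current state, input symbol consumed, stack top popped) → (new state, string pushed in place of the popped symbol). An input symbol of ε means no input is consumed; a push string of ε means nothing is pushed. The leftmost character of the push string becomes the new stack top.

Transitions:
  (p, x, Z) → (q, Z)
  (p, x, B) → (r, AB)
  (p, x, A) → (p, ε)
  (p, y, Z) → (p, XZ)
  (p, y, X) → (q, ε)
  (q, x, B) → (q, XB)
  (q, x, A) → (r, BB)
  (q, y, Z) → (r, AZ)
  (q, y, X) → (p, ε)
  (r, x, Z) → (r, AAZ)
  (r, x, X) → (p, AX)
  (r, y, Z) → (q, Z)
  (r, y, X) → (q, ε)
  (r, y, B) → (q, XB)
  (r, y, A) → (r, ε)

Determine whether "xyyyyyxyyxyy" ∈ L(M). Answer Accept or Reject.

(p, xyyyyyxyyxyy, Z)
  read x, top Z: go to q, push Z → (q, yyyyyxyyxyy, Z)
  read y, top Z: go to r, push AZ → (r, yyyyxyyxyy, AZ)
  read y, top A: go to r, push ε → (r, yyyxyyxyy, Z)
  read y, top Z: go to q, push Z → (q, yyxyyxyy, Z)
  read y, top Z: go to r, push AZ → (r, yxyyxyy, AZ)
  read y, top A: go to r, push ε → (r, xyyxyy, Z)
  read x, top Z: go to r, push AAZ → (r, yyxyy, AAZ)
  read y, top A: go to r, push ε → (r, yxyy, AZ)
  read y, top A: go to r, push ε → (r, xyy, Z)
  read x, top Z: go to r, push AAZ → (r, yy, AAZ)
  read y, top A: go to r, push ε → (r, y, AZ)
  read y, top A: go to r, push ε → (r, ε, Z)
All input consumed; stack is Z, not empty, and no further ε-move applies.

Reject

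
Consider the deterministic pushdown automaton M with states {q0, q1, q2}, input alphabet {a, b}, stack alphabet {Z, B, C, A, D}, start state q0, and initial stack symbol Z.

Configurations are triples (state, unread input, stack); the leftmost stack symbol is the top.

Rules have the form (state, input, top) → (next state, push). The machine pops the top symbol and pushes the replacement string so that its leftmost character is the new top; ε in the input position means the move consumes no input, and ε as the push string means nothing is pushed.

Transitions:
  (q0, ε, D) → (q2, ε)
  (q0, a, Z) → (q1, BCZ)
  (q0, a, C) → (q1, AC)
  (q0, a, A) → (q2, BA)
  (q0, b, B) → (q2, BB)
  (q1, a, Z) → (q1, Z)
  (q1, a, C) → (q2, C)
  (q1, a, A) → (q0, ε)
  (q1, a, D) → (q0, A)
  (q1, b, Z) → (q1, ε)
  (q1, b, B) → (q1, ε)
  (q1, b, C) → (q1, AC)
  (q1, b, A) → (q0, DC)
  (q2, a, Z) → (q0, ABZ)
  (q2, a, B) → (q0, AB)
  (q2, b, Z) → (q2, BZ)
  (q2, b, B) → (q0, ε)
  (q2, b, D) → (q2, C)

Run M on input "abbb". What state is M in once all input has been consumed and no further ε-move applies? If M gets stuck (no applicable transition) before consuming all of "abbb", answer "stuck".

(q0, abbb, Z)
  read a, top Z: go to q1, push BCZ → (q1, bbb, BCZ)
  read b, top B: go to q1, push ε → (q1, bb, CZ)
  read b, top C: go to q1, push AC → (q1, b, ACZ)
  read b, top A: go to q0, push DC → (q0, ε, DCCZ)
  ε-move, top D: go to q2, push ε → (q2, ε, CCZ)
All input consumed; M is in state q2.

q2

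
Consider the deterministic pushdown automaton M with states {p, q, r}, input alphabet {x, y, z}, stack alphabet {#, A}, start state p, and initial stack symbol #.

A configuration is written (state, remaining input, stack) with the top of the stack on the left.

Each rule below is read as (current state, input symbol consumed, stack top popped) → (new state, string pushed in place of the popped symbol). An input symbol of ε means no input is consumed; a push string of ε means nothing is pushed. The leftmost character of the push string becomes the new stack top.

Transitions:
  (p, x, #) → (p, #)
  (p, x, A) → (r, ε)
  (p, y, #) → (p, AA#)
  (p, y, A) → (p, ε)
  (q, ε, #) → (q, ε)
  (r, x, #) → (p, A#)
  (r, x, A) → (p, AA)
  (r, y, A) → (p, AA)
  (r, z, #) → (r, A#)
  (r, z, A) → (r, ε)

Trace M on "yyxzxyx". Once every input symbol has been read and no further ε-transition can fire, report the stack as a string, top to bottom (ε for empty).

(p, yyxzxyx, #)
  read y, top #: go to p, push AA# → (p, yxzxyx, AA#)
  read y, top A: go to p, push ε → (p, xzxyx, A#)
  read x, top A: go to r, push ε → (r, zxyx, #)
  read z, top #: go to r, push A# → (r, xyx, A#)
  read x, top A: go to p, push AA → (p, yx, AA#)
  read y, top A: go to p, push ε → (p, x, A#)
  read x, top A: go to r, push ε → (r, ε, #)
All input consumed in state r with stack #.

#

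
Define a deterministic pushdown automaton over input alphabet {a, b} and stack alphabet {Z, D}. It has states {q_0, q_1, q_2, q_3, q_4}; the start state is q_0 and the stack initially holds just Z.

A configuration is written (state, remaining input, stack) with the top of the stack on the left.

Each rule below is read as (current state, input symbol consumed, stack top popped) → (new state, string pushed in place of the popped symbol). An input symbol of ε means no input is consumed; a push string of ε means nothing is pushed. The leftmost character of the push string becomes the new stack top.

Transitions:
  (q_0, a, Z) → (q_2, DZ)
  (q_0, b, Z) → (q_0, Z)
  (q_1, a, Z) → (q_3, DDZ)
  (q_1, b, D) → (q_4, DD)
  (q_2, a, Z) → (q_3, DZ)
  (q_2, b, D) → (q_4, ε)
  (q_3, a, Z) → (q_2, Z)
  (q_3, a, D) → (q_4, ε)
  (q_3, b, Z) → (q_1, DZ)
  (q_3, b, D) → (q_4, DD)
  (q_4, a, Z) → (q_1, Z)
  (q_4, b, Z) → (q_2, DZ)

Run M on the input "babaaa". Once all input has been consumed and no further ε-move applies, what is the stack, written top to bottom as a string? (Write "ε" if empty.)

DZ

(q_0, babaaa, Z) ⊢ (q_0, abaaa, Z) ⊢ (q_2, baaa, DZ) ⊢ (q_4, aaa, Z) ⊢ (q_1, aa, Z) ⊢ (q_3, a, DDZ) ⊢ (q_4, ε, DZ)
All input consumed in state q_4 with stack DZ.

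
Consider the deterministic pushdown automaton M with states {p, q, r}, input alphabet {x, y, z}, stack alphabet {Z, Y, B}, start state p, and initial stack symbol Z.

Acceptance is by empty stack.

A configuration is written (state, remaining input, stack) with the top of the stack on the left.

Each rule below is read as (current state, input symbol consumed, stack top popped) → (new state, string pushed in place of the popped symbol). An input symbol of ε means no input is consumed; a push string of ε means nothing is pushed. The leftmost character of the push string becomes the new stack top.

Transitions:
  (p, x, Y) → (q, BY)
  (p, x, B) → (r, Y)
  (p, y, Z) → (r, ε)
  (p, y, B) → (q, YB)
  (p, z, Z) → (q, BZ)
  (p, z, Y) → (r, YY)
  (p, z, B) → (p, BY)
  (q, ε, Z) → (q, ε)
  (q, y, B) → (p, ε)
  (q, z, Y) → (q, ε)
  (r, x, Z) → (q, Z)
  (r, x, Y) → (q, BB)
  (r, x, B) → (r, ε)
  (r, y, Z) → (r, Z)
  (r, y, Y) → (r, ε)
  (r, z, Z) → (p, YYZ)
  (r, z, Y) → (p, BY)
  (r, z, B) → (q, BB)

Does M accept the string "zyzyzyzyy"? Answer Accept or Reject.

(p, zyzyzyzyy, Z)
  read z, top Z: go to q, push BZ → (q, yzyzyzyy, BZ)
  read y, top B: go to p, push ε → (p, zyzyzyy, Z)
  read z, top Z: go to q, push BZ → (q, yzyzyy, BZ)
  read y, top B: go to p, push ε → (p, zyzyy, Z)
  read z, top Z: go to q, push BZ → (q, yzyy, BZ)
  read y, top B: go to p, push ε → (p, zyy, Z)
  read z, top Z: go to q, push BZ → (q, yy, BZ)
  read y, top B: go to p, push ε → (p, y, Z)
  read y, top Z: go to r, push ε → (r, ε, ε)
All input consumed and the stack is empty.

Accept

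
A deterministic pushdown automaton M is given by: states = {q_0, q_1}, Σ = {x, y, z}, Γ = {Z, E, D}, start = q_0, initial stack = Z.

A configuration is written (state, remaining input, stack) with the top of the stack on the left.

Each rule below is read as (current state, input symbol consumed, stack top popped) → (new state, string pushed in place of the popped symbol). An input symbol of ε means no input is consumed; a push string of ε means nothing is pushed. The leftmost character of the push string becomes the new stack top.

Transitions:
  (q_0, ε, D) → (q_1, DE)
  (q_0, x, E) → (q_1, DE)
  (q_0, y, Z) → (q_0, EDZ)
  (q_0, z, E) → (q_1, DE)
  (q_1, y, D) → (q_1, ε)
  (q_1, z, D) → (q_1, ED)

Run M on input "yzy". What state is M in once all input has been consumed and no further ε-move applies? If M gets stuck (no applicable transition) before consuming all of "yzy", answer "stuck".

(q_0, yzy, Z)
  read y, top Z: go to q_0, push EDZ → (q_0, zy, EDZ)
  read z, top E: go to q_1, push DE → (q_1, y, DEDZ)
  read y, top D: go to q_1, push ε → (q_1, ε, EDZ)
All input consumed; M is in state q_1.

q_1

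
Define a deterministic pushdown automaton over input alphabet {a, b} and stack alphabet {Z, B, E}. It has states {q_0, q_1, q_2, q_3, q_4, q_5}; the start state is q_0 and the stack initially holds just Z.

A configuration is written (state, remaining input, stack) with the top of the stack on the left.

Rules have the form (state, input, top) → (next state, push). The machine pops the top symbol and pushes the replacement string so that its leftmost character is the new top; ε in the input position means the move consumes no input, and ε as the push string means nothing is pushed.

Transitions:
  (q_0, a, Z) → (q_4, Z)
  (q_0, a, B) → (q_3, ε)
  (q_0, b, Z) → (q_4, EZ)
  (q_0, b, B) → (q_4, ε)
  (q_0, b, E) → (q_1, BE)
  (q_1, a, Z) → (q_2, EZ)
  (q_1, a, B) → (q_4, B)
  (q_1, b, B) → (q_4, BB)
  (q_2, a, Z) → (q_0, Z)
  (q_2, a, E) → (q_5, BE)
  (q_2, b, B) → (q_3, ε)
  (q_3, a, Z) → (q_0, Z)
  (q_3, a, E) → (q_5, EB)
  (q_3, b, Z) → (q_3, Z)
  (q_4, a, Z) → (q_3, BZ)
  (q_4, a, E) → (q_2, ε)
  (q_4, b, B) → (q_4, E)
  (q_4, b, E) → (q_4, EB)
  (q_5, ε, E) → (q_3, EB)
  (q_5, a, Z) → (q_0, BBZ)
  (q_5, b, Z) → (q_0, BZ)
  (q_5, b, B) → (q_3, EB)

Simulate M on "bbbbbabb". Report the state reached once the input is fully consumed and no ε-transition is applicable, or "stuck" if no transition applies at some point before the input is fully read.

(q_0, bbbbbabb, Z) ⊢ (q_4, bbbbabb, EZ) ⊢ (q_4, bbbabb, EBZ) ⊢ (q_4, bbabb, EBBZ) ⊢ (q_4, babb, EBBBZ) ⊢ (q_4, abb, EBBBBZ) ⊢ (q_2, bb, BBBBZ) ⊢ (q_3, b, BBBZ)
No transition for (q_3, b, top B); M blocks with input b remaining.

stuck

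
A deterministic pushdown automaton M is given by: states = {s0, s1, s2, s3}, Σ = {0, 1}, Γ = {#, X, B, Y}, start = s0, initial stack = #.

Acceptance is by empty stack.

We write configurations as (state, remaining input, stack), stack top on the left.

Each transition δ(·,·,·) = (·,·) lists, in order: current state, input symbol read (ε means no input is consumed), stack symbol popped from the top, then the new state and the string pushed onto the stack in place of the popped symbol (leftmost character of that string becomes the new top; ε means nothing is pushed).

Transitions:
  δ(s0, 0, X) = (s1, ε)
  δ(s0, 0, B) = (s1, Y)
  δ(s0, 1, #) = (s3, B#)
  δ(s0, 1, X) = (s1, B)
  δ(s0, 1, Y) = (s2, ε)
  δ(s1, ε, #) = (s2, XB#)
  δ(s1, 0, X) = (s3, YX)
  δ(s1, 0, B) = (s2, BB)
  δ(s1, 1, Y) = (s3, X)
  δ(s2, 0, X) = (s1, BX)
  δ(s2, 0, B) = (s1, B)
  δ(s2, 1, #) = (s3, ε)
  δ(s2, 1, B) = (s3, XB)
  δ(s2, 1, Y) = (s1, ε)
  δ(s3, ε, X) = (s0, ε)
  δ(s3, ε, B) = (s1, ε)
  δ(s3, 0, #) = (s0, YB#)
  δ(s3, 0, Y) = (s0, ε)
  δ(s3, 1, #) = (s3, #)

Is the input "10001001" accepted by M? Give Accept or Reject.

Reject

(s0, 10001001, #) ⊢ (s3, 0001001, B#) ⊢ (s1, 0001001, #) ⊢ (s2, 0001001, XB#) ⊢ (s1, 001001, BXB#) ⊢ (s2, 01001, BBXB#) ⊢ (s1, 1001, BBXB#)
No transition applies at (s1, 1001, BBXB#); input not fully consumed.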